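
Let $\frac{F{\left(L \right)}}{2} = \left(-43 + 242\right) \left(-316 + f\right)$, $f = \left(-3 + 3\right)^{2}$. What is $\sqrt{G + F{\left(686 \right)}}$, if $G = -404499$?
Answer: $i \sqrt{530267} \approx 728.19 i$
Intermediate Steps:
$f = 0$ ($f = 0^{2} = 0$)
$F{\left(L \right)} = -125768$ ($F{\left(L \right)} = 2 \left(-43 + 242\right) \left(-316 + 0\right) = 2 \cdot 199 \left(-316\right) = 2 \left(-62884\right) = -125768$)
$\sqrt{G + F{\left(686 \right)}} = \sqrt{-404499 - 125768} = \sqrt{-530267} = i \sqrt{530267}$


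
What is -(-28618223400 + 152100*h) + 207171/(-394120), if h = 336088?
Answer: -8868000083175171/394120 ≈ -2.2501e+10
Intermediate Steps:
-(-28618223400 + 152100*h) + 207171/(-394120) = -152100/(1/(336088 - 188154)) + 207171/(-394120) = -152100/(1/147934) + 207171*(-1/394120) = -152100/1/147934 - 207171/394120 = -152100*147934 - 207171/394120 = -22500761400 - 207171/394120 = -8868000083175171/394120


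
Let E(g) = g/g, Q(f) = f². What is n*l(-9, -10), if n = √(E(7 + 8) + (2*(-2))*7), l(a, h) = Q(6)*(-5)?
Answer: -540*I*√3 ≈ -935.31*I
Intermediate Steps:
l(a, h) = -180 (l(a, h) = 6²*(-5) = 36*(-5) = -180)
E(g) = 1
n = 3*I*√3 (n = √(1 + (2*(-2))*7) = √(1 - 4*7) = √(1 - 28) = √(-27) = 3*I*√3 ≈ 5.1962*I)
n*l(-9, -10) = (3*I*√3)*(-180) = -540*I*√3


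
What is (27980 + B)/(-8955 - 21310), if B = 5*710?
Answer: -6306/6053 ≈ -1.0418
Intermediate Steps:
B = 3550
(27980 + B)/(-8955 - 21310) = (27980 + 3550)/(-8955 - 21310) = 31530/(-30265) = 31530*(-1/30265) = -6306/6053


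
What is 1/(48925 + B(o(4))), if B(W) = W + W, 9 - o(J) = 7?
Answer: 1/48929 ≈ 2.0438e-5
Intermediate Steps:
o(J) = 2 (o(J) = 9 - 1*7 = 9 - 7 = 2)
B(W) = 2*W
1/(48925 + B(o(4))) = 1/(48925 + 2*2) = 1/(48925 + 4) = 1/48929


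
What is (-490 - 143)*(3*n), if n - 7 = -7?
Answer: 0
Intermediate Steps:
n = 0 (n = 7 - 7 = 0)
(-490 - 143)*(3*n) = (-490 - 143)*(3*0) = -633*0 = 0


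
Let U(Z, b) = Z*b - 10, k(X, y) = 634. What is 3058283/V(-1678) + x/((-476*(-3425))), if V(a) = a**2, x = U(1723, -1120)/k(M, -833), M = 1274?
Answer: 19722743004837/18189498139855 ≈ 1.0843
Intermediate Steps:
U(Z, b) = -10 + Z*b
x = -964885/317 (x = (-10 + 1723*(-1120))/634 = (-10 - 1929760)*(1/634) = -1929770*1/634 = -964885/317 ≈ -3043.8)
3058283/V(-1678) + x/((-476*(-3425))) = 3058283/((-1678)**2) - 964885/(317*((-476*(-3425)))) = 3058283/2815684 - 964885/317/1630300 = 3058283*(1/2815684) - 964885/317*1/1630300 = 3058283/2815684 - 192977/103361020 = 19722743004837/18189498139855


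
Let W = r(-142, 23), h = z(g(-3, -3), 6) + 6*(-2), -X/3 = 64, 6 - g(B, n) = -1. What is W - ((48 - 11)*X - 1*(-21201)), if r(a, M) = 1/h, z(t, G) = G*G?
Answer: -338327/24 ≈ -14097.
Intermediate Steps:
g(B, n) = 7 (g(B, n) = 6 - 1*(-1) = 6 + 1 = 7)
X = -192 (X = -3*64 = -192)
z(t, G) = G**2
h = 24 (h = 6**2 + 6*(-2) = 36 - 12 = 24)
r(a, M) = 1/24
W = 1/24 ≈ 0.041667
W - ((48 - 11)*X - 1*(-21201)) = 1/24 - ((48 - 11)*(-192) - 1*(-21201)) = 1/24 - (37*(-192) + 21201) = 1/24 - (-7104 + 21201) = 1/24 - 1*14097 = 1/24 - 14097 = -338327/24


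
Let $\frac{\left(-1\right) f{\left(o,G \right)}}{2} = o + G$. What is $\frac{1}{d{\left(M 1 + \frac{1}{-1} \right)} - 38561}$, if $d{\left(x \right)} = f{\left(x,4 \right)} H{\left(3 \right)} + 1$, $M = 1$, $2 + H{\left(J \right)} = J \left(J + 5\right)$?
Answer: $- \frac{1}{38736} \approx -2.5816 \cdot 10^{-5}$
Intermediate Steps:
$f{\left(o,G \right)} = - 2 G - 2 o$ ($f{\left(o,G \right)} = - 2 \left(o + G\right) = - 2 \left(G + o\right) = - 2 G - 2 o$)
$H{\left(J \right)} = -2 + J \left(5 + J\right)$ ($H{\left(J \right)} = -2 + J \left(J + 5\right) = -2 + J \left(5 + J\right)$)
$d{\left(x \right)} = -175 - 44 x$ ($d{\left(x \right)} = \left(\left(-2\right) 4 - 2 x\right) \left(-2 + 3^{2} + 5 \cdot 3\right) + 1 = \left(-8 - 2 x\right) \left(-2 + 9 + 15\right) + 1 = \left(-8 - 2 x\right) 22 + 1 = \left(-176 - 44 x\right) + 1 = -175 - 44 x$)
$\frac{1}{d{\left(M 1 + \frac{1}{-1} \right)} - 38561} = \frac{1}{\left(-175 - 44 \left(1 \cdot 1 + \frac{1}{-1}\right)\right) - 38561} = \frac{1}{\left(-175 - 44 \left(1 - 1\right)\right) - 38561} = \frac{1}{\left(-175 - 0\right) - 38561} = \frac{1}{\left(-175 + 0\right) - 38561} = \frac{1}{-175 - 38561} = \frac{1}{-38736} = - \frac{1}{38736}$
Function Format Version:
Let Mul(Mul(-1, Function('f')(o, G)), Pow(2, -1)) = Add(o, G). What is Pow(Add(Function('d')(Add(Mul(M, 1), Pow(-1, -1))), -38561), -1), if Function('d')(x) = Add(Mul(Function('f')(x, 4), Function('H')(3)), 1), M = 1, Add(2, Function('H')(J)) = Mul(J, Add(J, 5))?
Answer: Rational(-1, 38736) ≈ -2.5816e-5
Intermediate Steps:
Function('f')(o, G) = Add(Mul(-2, G), Mul(-2, o)) (Function('f')(o, G) = Mul(-2, Add(o, G)) = Mul(-2, Add(G, o)) = Add(Mul(-2, G), Mul(-2, o)))
Function('H')(J) = Add(-2, Mul(J, Add(5, J))) (Function('H')(J) = Add(-2, Mul(J, Add(J, 5))) = Add(-2, Mul(J, Add(5, J))))
Function('d')(x) = Add(-175, Mul(-44, x)) (Function('d')(x) = Add(Mul(Add(Mul(-2, 4), Mul(-2, x)), Add(-2, Pow(3, 2), Mul(5, 3))), 1) = Add(Mul(Add(-8, Mul(-2, x)), Add(-2, 9, 15)), 1) = Add(Mul(Add(-8, Mul(-2, x)), 22), 1) = Add(Add(-176, Mul(-44, x)), 1) = Add(-175, Mul(-44, x)))
Pow(Add(Function('d')(Add(Mul(M, 1), Pow(-1, -1))), -38561), -1) = Pow(Add(Add(-175, Mul(-44, Add(Mul(1, 1), Pow(-1, -1)))), -38561), -1) = Pow(Add(Add(-175, Mul(-44, Add(1, -1))), -38561), -1) = Pow(Add(Add(-175, Mul(-44, 0)), -38561), -1) = Pow(Add(Add(-175, 0), -38561), -1) = Pow(Add(-175, -38561), -1) = Pow(-38736, -1) = Rational(-1, 38736)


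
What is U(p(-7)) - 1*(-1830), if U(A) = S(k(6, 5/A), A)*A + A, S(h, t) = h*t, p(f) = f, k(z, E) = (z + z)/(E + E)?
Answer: 7057/5 ≈ 1411.4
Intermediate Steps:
k(z, E) = z/E (k(z, E) = (2*z)/((2*E)) = (2*z)*(1/(2*E)) = z/E)
U(A) = A + 6*A**3/5 (U(A) = ((6/((5/A)))*A)*A + A = ((6*(A/5))*A)*A + A = ((6*A/5)*A)*A + A = (6*A**2/5)*A + A = 6*A**3/5 + A = A + 6*A**3/5)
U(p(-7)) - 1*(-1830) = (-7 + (6/5)*(-7)**3) - 1*(-1830) = (-7 + (6/5)*(-343)) + 1830 = (-7 - 2058/5) + 1830 = -2093/5 + 1830 = 7057/5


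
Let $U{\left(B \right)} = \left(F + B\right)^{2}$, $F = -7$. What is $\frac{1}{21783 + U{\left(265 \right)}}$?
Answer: $\frac{1}{88347} \approx 1.1319 \cdot 10^{-5}$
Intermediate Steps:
$U{\left(B \right)} = \left(-7 + B\right)^{2}$
$\frac{1}{21783 + U{\left(265 \right)}} = \frac{1}{21783 + \left(-7 + 265\right)^{2}} = \frac{1}{21783 + 258^{2}} = \frac{1}{21783 + 66564} = \frac{1}{88347}$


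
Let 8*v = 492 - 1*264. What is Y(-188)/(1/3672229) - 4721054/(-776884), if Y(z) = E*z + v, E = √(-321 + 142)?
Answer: 20326884855620/194221 - 690379052*I*√179 ≈ 1.0466e+8 - 9.2366e+9*I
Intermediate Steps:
v = 57/2 (v = (492 - 1*264)/8 = (492 - 264)/8 = (⅛)*228 = 57/2 ≈ 28.500)
E = I*√179 (E = √(-179) = I*√179 ≈ 13.379*I)
Y(z) = 57/2 + I*z*√179 (Y(z) = (I*√179)*z + 57/2 = I*z*√179 + 57/2 = 57/2 + I*z*√179)
Y(-188)/(1/3672229) - 4721054/(-776884) = (57/2 + I*(-188)*√179)/(1/3672229) - 4721054/(-776884) = (57/2 - 188*I*√179)/(1/3672229) - 4721054*(-1/776884) = (57/2 - 188*I*√179)*3672229 + 2360527/388442 = (209317053/2 - 690379052*I*√179) + 2360527/388442 = 20326884855620/194221 - 690379052*I*√179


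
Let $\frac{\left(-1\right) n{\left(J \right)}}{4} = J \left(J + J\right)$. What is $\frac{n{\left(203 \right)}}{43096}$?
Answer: $- \frac{41209}{5387} \approx -7.6497$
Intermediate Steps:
$n{\left(J \right)} = - 8 J^{2}$ ($n{\left(J \right)} = - 4 J \left(J + J\right) = - 4 J 2 J = - 4 \cdot 2 J^{2} = - 8 J^{2}$)
$\frac{n{\left(203 \right)}}{43096} = \frac{\left(-8\right) 203^{2}}{43096} = \left(-8\right) 41209 \cdot \frac{1}{43096} = \left(-329672\right) \frac{1}{43096} = - \frac{41209}{5387}$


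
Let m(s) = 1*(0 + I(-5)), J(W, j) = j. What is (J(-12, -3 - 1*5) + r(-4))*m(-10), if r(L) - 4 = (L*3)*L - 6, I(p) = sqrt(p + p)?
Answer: 38*I*sqrt(10) ≈ 120.17*I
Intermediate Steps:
I(p) = sqrt(2)*sqrt(p) (I(p) = sqrt(2*p) = sqrt(2)*sqrt(p))
r(L) = -2 + 3*L**2 (r(L) = 4 + ((L*3)*L - 6) = 4 + ((3*L)*L - 6) = 4 + (3*L**2 - 6) = 4 + (-6 + 3*L**2) = -2 + 3*L**2)
m(s) = I*sqrt(10) (m(s) = 1*(0 + sqrt(2)*sqrt(-5)) = 1*(0 + sqrt(2)*(I*sqrt(5))) = 1*(0 + I*sqrt(10)) = 1*(I*sqrt(10)) = I*sqrt(10))
(J(-12, -3 - 1*5) + r(-4))*m(-10) = ((-3 - 1*5) + (-2 + 3*(-4)**2))*(I*sqrt(10)) = ((-3 - 5) + (-2 + 3*16))*(I*sqrt(10)) = (-8 + (-2 + 48))*(I*sqrt(10)) = (-8 + 46)*(I*sqrt(10)) = 38*(I*sqrt(10)) = 38*I*sqrt(10)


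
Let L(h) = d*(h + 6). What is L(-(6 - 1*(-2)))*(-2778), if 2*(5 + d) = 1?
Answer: -25002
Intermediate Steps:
d = -9/2 (d = -5 + (1/2)*1 = -5 + 1/2 = -9/2 ≈ -4.5000)
L(h) = -27 - 9*h/2 (L(h) = -9*(h + 6)/2 = -9*(6 + h)/2 = -27 - 9*h/2)
L(-(6 - 1*(-2)))*(-2778) = (-27 - (-9)*(6 - 1*(-2))/2)*(-2778) = (-27 - (-9)*(6 + 2)/2)*(-2778) = (-27 - (-9)*8/2)*(-2778) = (-27 - 9/2*(-8))*(-2778) = (-27 + 36)*(-2778) = 9*(-2778) = -25002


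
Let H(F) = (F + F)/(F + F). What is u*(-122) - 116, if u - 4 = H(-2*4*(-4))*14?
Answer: -2312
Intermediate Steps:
H(F) = 1 (H(F) = (2*F)/((2*F)) = (2*F)*(1/(2*F)) = 1)
u = 18 (u = 4 + 1*14 = 4 + 14 = 18)
u*(-122) - 116 = 18*(-122) - 116 = -2196 - 116 = -2312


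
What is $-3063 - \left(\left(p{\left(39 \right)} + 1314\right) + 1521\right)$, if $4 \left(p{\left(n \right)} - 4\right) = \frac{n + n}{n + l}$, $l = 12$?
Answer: $- \frac{200681}{34} \approx -5902.4$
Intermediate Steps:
$p{\left(n \right)} = 4 + \frac{n}{2 \left(12 + n\right)}$ ($p{\left(n \right)} = 4 + \frac{\left(n + n\right) \frac{1}{n + 12}}{4} = 4 + \frac{2 n \frac{1}{12 + n}}{4} = 4 + \frac{n}{2 \left(12 + n\right)}$)
$-3063 - \left(\left(p{\left(39 \right)} + 1314\right) + 1521\right) = -3063 - \left(\left(\frac{3 \left(32 + 3 \cdot 39\right)}{2 \left(12 + 39\right)} + 1314\right) + 1521\right) = -3063 - \left(\left(\frac{3 \left(32 + 117\right)}{2 \cdot 51} + 1314\right) + 1521\right) = -3063 - \left(\left(\frac{3}{2} \cdot \frac{1}{51} \cdot 149 + 1314\right) + 1521\right) = -3063 - \left(\left(\frac{149}{34} + 1314\right) + 1521\right) = -3063 - \left(\frac{44825}{34} + 1521\right) = -3063 - \frac{96539}{34} = - \frac{200681}{34}$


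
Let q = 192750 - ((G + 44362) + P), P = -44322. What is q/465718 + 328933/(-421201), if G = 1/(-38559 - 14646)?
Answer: -31668132297839/86254049667390 ≈ -0.36715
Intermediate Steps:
G = -1/53205 (G = 1/(-53205) = -1/53205 ≈ -1.8795e-5)
q = 10253135551/53205 (q = 192750 - ((-1/53205 + 44362) - 44322) = 192750 - (2360280209/53205 - 44322) = 192750 - 1*2128199/53205 = 192750 - 2128199/53205 = 10253135551/53205 ≈ 1.9271e+5)
q/465718 + 328933/(-421201) = (10253135551/53205)/465718 + 328933/(-421201) = (10253135551/53205)*(1/465718) + 328933*(-1/421201) = 10253135551/24778526190 - 29903/38291 = -31668132297839/86254049667390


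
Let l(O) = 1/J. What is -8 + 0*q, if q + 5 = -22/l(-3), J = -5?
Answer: -8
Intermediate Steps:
l(O) = -1/5 (l(O) = 1/(-5) = -1/5)
q = 105 (q = -5 - 22/(-1/5) = -5 - 22*(-5) = -5 + 110 = 105)
-8 + 0*q = -8 + 0*105 = -8 + 0 = -8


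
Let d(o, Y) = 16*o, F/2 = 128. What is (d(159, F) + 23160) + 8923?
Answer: 34627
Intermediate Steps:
F = 256 (F = 2*128 = 256)
(d(159, F) + 23160) + 8923 = (16*159 + 23160) + 8923 = (2544 + 23160) + 8923 = 25704 + 8923 = 34627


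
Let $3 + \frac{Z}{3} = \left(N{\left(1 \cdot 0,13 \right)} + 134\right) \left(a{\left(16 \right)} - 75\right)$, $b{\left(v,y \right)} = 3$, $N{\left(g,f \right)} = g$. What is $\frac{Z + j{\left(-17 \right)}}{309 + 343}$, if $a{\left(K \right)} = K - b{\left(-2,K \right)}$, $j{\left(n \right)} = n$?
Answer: $- \frac{12475}{326} \approx -38.267$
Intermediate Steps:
$a{\left(K \right)} = -3 + K$ ($a{\left(K \right)} = K - 3 = -3 + K$)
$Z = -24933$ ($Z = -9 + 3 \left(1 \cdot 0 + 134\right) \left(\left(-3 + 16\right) - 75\right) = -9 + 3 \left(0 + 134\right) \left(13 - 75\right) = -9 + 3 \cdot 134 \left(-62\right) = -9 + 3 \left(-8308\right) = -9 - 24924 = -24933$)
$\frac{Z + j{\left(-17 \right)}}{309 + 343} = \frac{-24933 - 17}{309 + 343} = - \frac{24950}{652} = \left(-24950\right) \frac{1}{652} = - \frac{12475}{326}$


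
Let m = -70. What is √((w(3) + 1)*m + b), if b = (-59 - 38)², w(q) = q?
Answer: √9129 ≈ 95.546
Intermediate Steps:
b = 9409 (b = (-97)² = 9409)
√((w(3) + 1)*m + b) = √((3 + 1)*(-70) + 9409) = √(4*(-70) + 9409) = √(-280 + 9409) = √9129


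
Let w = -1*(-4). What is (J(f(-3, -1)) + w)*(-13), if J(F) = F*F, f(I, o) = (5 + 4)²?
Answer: -85345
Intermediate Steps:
f(I, o) = 81 (f(I, o) = 9² = 81)
J(F) = F²
w = 4
(J(f(-3, -1)) + w)*(-13) = (81² + 4)*(-13) = (6561 + 4)*(-13) = 6565*(-13) = -85345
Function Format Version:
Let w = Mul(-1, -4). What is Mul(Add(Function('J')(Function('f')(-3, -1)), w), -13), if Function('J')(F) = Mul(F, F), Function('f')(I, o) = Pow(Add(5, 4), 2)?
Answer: -85345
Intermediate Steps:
Function('f')(I, o) = 81 (Function('f')(I, o) = Pow(9, 2) = 81)
Function('J')(F) = Pow(F, 2)
w = 4
Mul(Add(Function('J')(Function('f')(-3, -1)), w), -13) = Mul(Add(Pow(81, 2), 4), -13) = Mul(Add(6561, 4), -13) = Mul(6565, -13) = -85345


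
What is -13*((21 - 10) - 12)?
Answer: 13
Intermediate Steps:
-13*((21 - 10) - 12) = -13*(11 - 12) = -13*(-1) = 13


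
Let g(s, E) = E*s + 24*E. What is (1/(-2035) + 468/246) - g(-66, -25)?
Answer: -87448061/83435 ≈ -1048.1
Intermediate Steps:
g(s, E) = 24*E + E*s
(1/(-2035) + 468/246) - g(-66, -25) = (1/(-2035) + 468/246) - (-25)*(24 - 66) = (1*(-1/2035) + 468*(1/246)) - (-25)*(-42) = (-1/2035 + 78/41) - 1*1050 = 158689/83435 - 1050 = -87448061/83435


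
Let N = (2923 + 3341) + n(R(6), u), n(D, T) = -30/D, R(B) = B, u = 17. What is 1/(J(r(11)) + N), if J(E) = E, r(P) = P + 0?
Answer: 1/6270 ≈ 0.00015949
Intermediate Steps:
r(P) = P
N = 6259 (N = (2923 + 3341) - 30/6 = 6264 - 30*⅙ = 6264 - 5 = 6259)
1/(J(r(11)) + N) = 1/(11 + 6259) = 1/6270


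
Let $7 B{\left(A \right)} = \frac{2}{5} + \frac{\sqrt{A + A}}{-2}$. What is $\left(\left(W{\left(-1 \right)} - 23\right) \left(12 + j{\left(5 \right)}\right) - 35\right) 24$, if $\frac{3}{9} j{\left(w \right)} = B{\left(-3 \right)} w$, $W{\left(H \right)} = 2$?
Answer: $-7320 + 540 i \sqrt{6} \approx -7320.0 + 1322.7 i$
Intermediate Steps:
$B{\left(A \right)} = \frac{2}{35} - \frac{\sqrt{2} \sqrt{A}}{14}$ ($B{\left(A \right)} = \frac{\frac{2}{5} + \frac{\sqrt{A + A}}{-2}}{7} = \frac{2 \cdot \frac{1}{5} + \sqrt{2 A} \left(- \frac{1}{2}\right)}{7} = \frac{\frac{2}{5} + \sqrt{2} \sqrt{A} \left(- \frac{1}{2}\right)}{7} = \frac{\frac{2}{5} - \frac{\sqrt{2} \sqrt{A}}{2}}{7} = \frac{2}{35} - \frac{\sqrt{2} \sqrt{A}}{14}$)
$j{\left(w \right)} = 3 w \left(\frac{2}{35} - \frac{i \sqrt{6}}{14}\right)$ ($j{\left(w \right)} = 3 \left(\frac{2}{35} - \frac{\sqrt{2} \sqrt{-3}}{14}\right) w = 3 \left(\frac{2}{35} - \frac{\sqrt{2} i \sqrt{3}}{14}\right) w = 3 \left(\frac{2}{35} - \frac{i \sqrt{6}}{14}\right) w = 3 w \left(\frac{2}{35} - \frac{i \sqrt{6}}{14}\right)$)
$\left(\left(W{\left(-1 \right)} - 23\right) \left(12 + j{\left(5 \right)}\right) - 35\right) 24 = \left(\left(2 - 23\right) \left(12 + \frac{3}{70} \cdot 5 \left(4 - 5 i \sqrt{6}\right)\right) - 35\right) 24 = \left(- 21 \left(12 + \left(\frac{6}{7} - \frac{15 i \sqrt{6}}{14}\right)\right) - 35\right) 24 = \left(- 21 \left(\frac{90}{7} - \frac{15 i \sqrt{6}}{14}\right) - 35\right) 24 = \left(\left(-270 + \frac{45 i \sqrt{6}}{2}\right) - 35\right) 24 = \left(-305 + \frac{45 i \sqrt{6}}{2}\right) 24 = -7320 + 540 i \sqrt{6}$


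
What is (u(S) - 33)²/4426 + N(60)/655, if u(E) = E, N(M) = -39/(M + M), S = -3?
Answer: 16948831/57980600 ≈ 0.29232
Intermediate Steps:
N(M) = -39/(2*M) (N(M) = -39*1/(2*M) = -39/(2*M))
(u(S) - 33)²/4426 + N(60)/655 = (-3 - 33)²/4426 - 39/2/60/655 = (-36)²*(1/4426) - 39/2*1/60*(1/655) = 1296*(1/4426) - 13/40*1/655 = 648/2213 - 13/26200 = 16948831/57980600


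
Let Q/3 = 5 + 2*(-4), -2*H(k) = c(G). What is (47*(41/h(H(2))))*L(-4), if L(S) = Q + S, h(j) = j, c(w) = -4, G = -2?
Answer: -25051/2 ≈ -12526.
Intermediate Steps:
H(k) = 2 (H(k) = -½*(-4) = 2)
Q = -9 (Q = 3*(5 + 2*(-4)) = 3*(5 - 8) = 3*(-3) = -9)
L(S) = -9 + S
(47*(41/h(H(2))))*L(-4) = (47*(41/2))*(-9 - 4) = (47*(41*(½)))*(-13) = (47*(41/2))*(-13) = (1927/2)*(-13) = -25051/2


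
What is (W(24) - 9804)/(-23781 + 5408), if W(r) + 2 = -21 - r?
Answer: 9851/18373 ≈ 0.53617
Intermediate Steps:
W(r) = -23 - r (W(r) = -2 + (-21 - r) = -23 - r)
(W(24) - 9804)/(-23781 + 5408) = ((-23 - 1*24) - 9804)/(-23781 + 5408) = ((-23 - 24) - 9804)/(-18373) = (-47 - 9804)*(-1/18373) = -9851*(-1/18373) = 9851/18373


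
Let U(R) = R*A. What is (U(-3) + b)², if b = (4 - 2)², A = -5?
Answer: 361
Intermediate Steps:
U(R) = -5*R (U(R) = R*(-5) = -5*R)
b = 4 (b = 2² = 4)
(U(-3) + b)² = (-5*(-3) + 4)² = (15 + 4)² = 19² = 361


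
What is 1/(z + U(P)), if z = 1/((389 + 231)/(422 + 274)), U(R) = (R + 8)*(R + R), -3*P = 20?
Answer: -1395/23234 ≈ -0.060041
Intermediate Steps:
P = -20/3 (P = -1/3*20 = -20/3 ≈ -6.6667)
U(R) = 2*R*(8 + R) (U(R) = (8 + R)*(2*R) = 2*R*(8 + R))
z = 174/155 (z = 1/(620/696) = 1/(620*(1/696)) = 1/(155/174) = 174/155 ≈ 1.1226)
1/(z + U(P)) = 1/(174/155 + 2*(-20/3)*(8 - 20/3)) = 1/(174/155 + 2*(-20/3)*(4/3)) = 1/(174/155 - 160/9) = 1/(-23234/1395) = -1395/23234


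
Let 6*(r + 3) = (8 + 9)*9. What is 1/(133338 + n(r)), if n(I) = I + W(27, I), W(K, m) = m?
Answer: 1/133383 ≈ 7.4972e-6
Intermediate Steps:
r = 45/2 (r = -3 + ((8 + 9)*9)/6 = -3 + (17*9)/6 = -3 + (⅙)*153 = -3 + 51/2 = 45/2 ≈ 22.500)
n(I) = 2*I (n(I) = I + I = 2*I)
1/(133338 + n(r)) = 1/(133338 + 2*(45/2)) = 1/(133338 + 45) = 1/133383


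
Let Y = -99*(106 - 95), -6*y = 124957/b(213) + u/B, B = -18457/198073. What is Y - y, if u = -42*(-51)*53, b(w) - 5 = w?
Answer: -4926026957699/24141756 ≈ -2.0405e+5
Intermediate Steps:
b(w) = 5 + w
B = -18457/198073 (B = -18457*1/198073 = -18457/198073 ≈ -0.093183)
u = 113526 (u = 2142*53 = 113526)
y = 4899736585415/24141756 (y = -(124957/(5 + 213) + 113526/(-18457/198073))/6 = -(124957/218 + 113526*(-198073/18457))/6 = -(124957*(1/218) - 22486435398/18457)/6 = -(124957/218 - 22486435398/18457)/6 = -1/6*(-4899736585415/4023626) = 4899736585415/24141756 ≈ 2.0296e+5)
Y = -1089 (Y = -99*11 = -1089)
Y - y = -1089 - 1*4899736585415/24141756 = -1089 - 4899736585415/24141756 = -4926026957699/24141756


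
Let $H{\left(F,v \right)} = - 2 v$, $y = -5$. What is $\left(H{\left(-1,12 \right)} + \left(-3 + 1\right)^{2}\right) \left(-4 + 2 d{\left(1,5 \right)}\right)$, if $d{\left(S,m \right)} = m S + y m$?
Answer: $880$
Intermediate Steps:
$d{\left(S,m \right)} = - 5 m + S m$ ($d{\left(S,m \right)} = m S - 5 m = S m - 5 m = - 5 m + S m$)
$\left(H{\left(-1,12 \right)} + \left(-3 + 1\right)^{2}\right) \left(-4 + 2 d{\left(1,5 \right)}\right) = \left(\left(-2\right) 12 + \left(-3 + 1\right)^{2}\right) \left(-4 + 2 \cdot 5 \left(-5 + 1\right)\right) = \left(-24 + \left(-2\right)^{2}\right) \left(-4 + 2 \cdot 5 \left(-4\right)\right) = \left(-24 + 4\right) \left(-4 + 2 \left(-20\right)\right) = - 20 \left(-4 - 40\right) = \left(-20\right) \left(-44\right) = 880$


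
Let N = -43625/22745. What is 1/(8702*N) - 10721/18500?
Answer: -16281510909/28092231500 ≈ -0.57957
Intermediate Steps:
N = -8725/4549 (N = -43625*1/22745 = -8725/4549 ≈ -1.9180)
1/(8702*N) - 10721/18500 = 1/(8702*(-8725/4549)) - 10721/18500 = (1/8702)*(-4549/8725) - 10721*1/18500 = -4549/75924950 - 10721/18500 = -16281510909/28092231500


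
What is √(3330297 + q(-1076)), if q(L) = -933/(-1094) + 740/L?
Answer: √288417887581343294/294286 ≈ 1824.9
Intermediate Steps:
q(L) = 933/1094 + 740/L (q(L) = -933*(-1/1094) + 740/L = 933/1094 + 740/L)
√(3330297 + q(-1076)) = √(3330297 + (933/1094 + 740/(-1076))) = √(3330297 + (933/1094 + 740*(-1/1076))) = √(3330297 + (933/1094 - 185/269)) = √(3330297 + 48587/294286) = √(980059831529/294286) = √288417887581343294/294286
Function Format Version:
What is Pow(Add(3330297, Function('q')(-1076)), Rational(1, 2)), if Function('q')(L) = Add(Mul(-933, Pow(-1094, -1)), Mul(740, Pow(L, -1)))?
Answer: Mul(Rational(1, 294286), Pow(288417887581343294, Rational(1, 2))) ≈ 1824.9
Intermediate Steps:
Function('q')(L) = Add(Rational(933, 1094), Mul(740, Pow(L, -1))) (Function('q')(L) = Add(Mul(-933, Rational(-1, 1094)), Mul(740, Pow(L, -1))) = Add(Rational(933, 1094), Mul(740, Pow(L, -1))))
Pow(Add(3330297, Function('q')(-1076)), Rational(1, 2)) = Pow(Add(3330297, Add(Rational(933, 1094), Mul(740, Pow(-1076, -1)))), Rational(1, 2)) = Pow(Add(3330297, Add(Rational(933, 1094), Mul(740, Rational(-1, 1076)))), Rational(1, 2)) = Pow(Add(3330297, Add(Rational(933, 1094), Rational(-185, 269))), Rational(1, 2)) = Pow(Add(3330297, Rational(48587, 294286)), Rational(1, 2)) = Pow(Rational(980059831529, 294286), Rational(1, 2)) = Mul(Rational(1, 294286), Pow(288417887581343294, Rational(1, 2)))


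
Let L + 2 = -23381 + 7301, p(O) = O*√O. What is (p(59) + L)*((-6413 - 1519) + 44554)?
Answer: -588955004 + 2160698*√59 ≈ -5.7236e+8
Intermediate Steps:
p(O) = O^(3/2)
L = -16082 (L = -2 + (-23381 + 7301) = -2 - 16080 = -16082)
(p(59) + L)*((-6413 - 1519) + 44554) = (59^(3/2) - 16082)*((-6413 - 1519) + 44554) = (59*√59 - 16082)*(-7932 + 44554) = (-16082 + 59*√59)*36622 = -588955004 + 2160698*√59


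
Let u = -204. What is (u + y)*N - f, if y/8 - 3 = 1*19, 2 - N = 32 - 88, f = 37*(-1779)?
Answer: 64199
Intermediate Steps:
f = -65823
N = 58 (N = 2 - (32 - 88) = 2 - 1*(-56) = 2 + 56 = 58)
y = 176 (y = 24 + 8*(1*19) = 24 + 8*19 = 24 + 152 = 176)
(u + y)*N - f = (-204 + 176)*58 - 1*(-65823) = -28*58 + 65823 = -1624 + 65823 = 64199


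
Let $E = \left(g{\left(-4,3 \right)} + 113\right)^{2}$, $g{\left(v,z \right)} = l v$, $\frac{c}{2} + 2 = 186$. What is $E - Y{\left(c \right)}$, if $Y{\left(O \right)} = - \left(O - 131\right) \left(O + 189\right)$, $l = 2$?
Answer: $143034$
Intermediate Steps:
$c = 368$ ($c = -4 + 2 \cdot 186 = -4 + 372 = 368$)
$Y{\left(O \right)} = - \left(-131 + O\right) \left(189 + O\right)$
$g{\left(v,z \right)} = 2 v$
$E = 11025$ ($E = \left(2 \left(-4\right) + 113\right)^{2} = \left(-8 + 113\right)^{2} = 105^{2} = 11025$)
$E - Y{\left(c \right)} = 11025 - \left(24759 - 368^{2} - 21344\right) = 11025 - \left(24759 - 135424 - 21344\right) = 11025 - -132009 = 11025 + 132009 = 143034$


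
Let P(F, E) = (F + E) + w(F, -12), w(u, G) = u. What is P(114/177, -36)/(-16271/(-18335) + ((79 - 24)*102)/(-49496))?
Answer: -929289379840/20723456947 ≈ -44.842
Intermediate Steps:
P(F, E) = E + 2*F (P(F, E) = (F + E) + F = (E + F) + F = E + 2*F)
P(114/177, -36)/(-16271/(-18335) + ((79 - 24)*102)/(-49496)) = (-36 + 2*(114/177))/(-16271/(-18335) + ((79 - 24)*102)/(-49496)) = (-36 + 2*(114*(1/177)))/(-16271*(-1/18335) + (55*102)*(-1/49496)) = (-36 + 2*(38/59))/(16271/18335 + 5610*(-1/49496)) = (-36 + 76/59)/(16271/18335 - 2805/24748) = -2048/(59*351245033/453754580) = -2048/59*453754580/351245033 = -929289379840/20723456947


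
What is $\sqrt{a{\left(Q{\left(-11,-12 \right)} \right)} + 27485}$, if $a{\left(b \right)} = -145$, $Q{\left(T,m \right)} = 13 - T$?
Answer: $2 \sqrt{6835} \approx 165.35$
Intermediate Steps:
$\sqrt{a{\left(Q{\left(-11,-12 \right)} \right)} + 27485} = \sqrt{-145 + 27485} = \sqrt{27340} = 2 \sqrt{6835}$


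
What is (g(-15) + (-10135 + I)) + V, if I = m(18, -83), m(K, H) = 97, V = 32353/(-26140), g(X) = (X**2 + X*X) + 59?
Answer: -249120413/26140 ≈ -9530.2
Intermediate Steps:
g(X) = 59 + 2*X**2 (g(X) = (X**2 + X**2) + 59 = 2*X**2 + 59 = 59 + 2*X**2)
V = -32353/26140 (V = 32353*(-1/26140) = -32353/26140 ≈ -1.2377)
I = 97
(g(-15) + (-10135 + I)) + V = ((59 + 2*(-15)**2) + (-10135 + 97)) - 32353/26140 = ((59 + 2*225) - 10038) - 32353/26140 = ((59 + 450) - 10038) - 32353/26140 = (509 - 10038) - 32353/26140 = -9529 - 32353/26140 = -249120413/26140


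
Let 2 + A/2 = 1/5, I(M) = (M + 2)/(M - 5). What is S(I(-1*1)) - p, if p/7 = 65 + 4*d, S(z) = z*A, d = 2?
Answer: -2552/5 ≈ -510.40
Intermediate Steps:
I(M) = (2 + M)/(-5 + M)
A = -18/5 (A = -4 + 2*(1/5) = -4 + 2*(1*(⅕)) = -4 + 2*(⅕) = -4 + ⅖ = -18/5 ≈ -3.6000)
S(z) = -18*z/5 (S(z) = z*(-18/5) = -18*z/5)
p = 511 (p = 7*(65 + 4*2) = 7*(65 + 8) = 7*73 = 511)
S(I(-1*1)) - p = -18*(2 - 1*1)/(5*(-5 - 1*1)) - 1*511 = -18*(2 - 1)/(5*(-5 - 1)) - 511 = -18/(5*(-6)) - 511 = -(-3)/5 - 511 = -18/5*(-⅙) - 511 = ⅗ - 511 = -2552/5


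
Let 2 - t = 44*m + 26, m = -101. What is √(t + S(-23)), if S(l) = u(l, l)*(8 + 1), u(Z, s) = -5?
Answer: 25*√7 ≈ 66.144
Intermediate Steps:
S(l) = -45 (S(l) = -5*(8 + 1) = -5*9 = -45)
t = 4420 (t = 2 - (44*(-101) + 26) = 2 - (-4444 + 26) = 2 - 1*(-4418) = 2 + 4418 = 4420)
√(t + S(-23)) = √(4420 - 45) = √4375 = 25*√7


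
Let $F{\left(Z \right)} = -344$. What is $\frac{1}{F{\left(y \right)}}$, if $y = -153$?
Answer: $- \frac{1}{344} \approx -0.002907$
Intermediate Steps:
$\frac{1}{F{\left(y \right)}} = \frac{1}{-344} = - \frac{1}{344}$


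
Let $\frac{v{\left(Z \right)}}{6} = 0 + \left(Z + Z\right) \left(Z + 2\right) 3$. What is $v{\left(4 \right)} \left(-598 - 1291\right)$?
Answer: $-1632096$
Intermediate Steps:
$v{\left(Z \right)} = 36 Z \left(2 + Z\right)$ ($v{\left(Z \right)} = 6 \left(0 + \left(Z + Z\right) \left(Z + 2\right) 3\right) = 6 \left(0 + 2 Z \left(2 + Z\right) 3\right) = 6 \left(0 + 6 Z \left(2 + Z\right)\right) = 6 \cdot 6 Z \left(2 + Z\right) = 36 Z \left(2 + Z\right)$)
$v{\left(4 \right)} \left(-598 - 1291\right) = 36 \cdot 4 \left(2 + 4\right) \left(-598 - 1291\right) = 36 \cdot 4 \cdot 6 \left(-598 - 1291\right) = 864 \left(-1889\right) = -1632096$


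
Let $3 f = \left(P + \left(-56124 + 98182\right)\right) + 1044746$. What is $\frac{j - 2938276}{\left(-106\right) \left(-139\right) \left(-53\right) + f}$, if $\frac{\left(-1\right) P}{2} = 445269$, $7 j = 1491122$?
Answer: $\frac{1907681}{500836} \approx 3.809$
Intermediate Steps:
$j = \frac{1491122}{7}$ ($j = \frac{1}{7} \cdot 1491122 = \frac{1491122}{7} \approx 2.1302 \cdot 10^{5}$)
$P = -890538$ ($P = \left(-2\right) 445269 = -890538$)
$f = 65422$ ($f = \frac{\left(-890538 + \left(-56124 + 98182\right)\right) + 1044746}{3} = \frac{\left(-890538 + 42058\right) + 1044746}{3} = \frac{-848480 + 1044746}{3} = \frac{1}{3} \cdot 196266 = 65422$)
$\frac{j - 2938276}{\left(-106\right) \left(-139\right) \left(-53\right) + f} = \frac{\frac{1491122}{7} - 2938276}{\left(-106\right) \left(-139\right) \left(-53\right) + 65422} = - \frac{19076810}{7 \left(14734 \left(-53\right) + 65422\right)} = - \frac{19076810}{7 \left(-780902 + 65422\right)} = - \frac{19076810}{7 \left(-715480\right)} = \left(- \frac{19076810}{7}\right) \left(- \frac{1}{715480}\right) = \frac{1907681}{500836}$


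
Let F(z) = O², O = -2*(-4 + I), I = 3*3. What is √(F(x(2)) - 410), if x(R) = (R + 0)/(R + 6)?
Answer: I*√310 ≈ 17.607*I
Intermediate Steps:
I = 9
O = -10 (O = -2*(-4 + 9) = -2*5 = -10)
x(R) = R/(6 + R)
F(z) = 100 (F(z) = (-10)² = 100)
√(F(x(2)) - 410) = √(100 - 410) = √(-310) = I*√310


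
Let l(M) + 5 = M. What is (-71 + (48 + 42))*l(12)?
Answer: 133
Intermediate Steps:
l(M) = -5 + M
(-71 + (48 + 42))*l(12) = (-71 + (48 + 42))*(-5 + 12) = (-71 + 90)*7 = 19*7 = 133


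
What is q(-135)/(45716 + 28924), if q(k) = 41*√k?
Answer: 41*I*√15/24880 ≈ 0.0063823*I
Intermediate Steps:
q(-135)/(45716 + 28924) = (41*√(-135))/(45716 + 28924) = (41*(3*I*√15))/74640 = (123*I*√15)*(1/74640) = 41*I*√15/24880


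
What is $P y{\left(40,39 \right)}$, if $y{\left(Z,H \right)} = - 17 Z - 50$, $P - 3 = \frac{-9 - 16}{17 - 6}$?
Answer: $- \frac{5840}{11} \approx -530.91$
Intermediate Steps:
$P = \frac{8}{11}$ ($P = 3 + \frac{-9 - 16}{17 - 6} = 3 - \frac{25}{11} = \frac{8}{11} \approx 0.72727$)
$y{\left(Z,H \right)} = -50 - 17 Z$
$P y{\left(40,39 \right)} = \frac{8 \left(-50 - 680\right)}{11} = \frac{8}{11} \left(-730\right) = - \frac{5840}{11}$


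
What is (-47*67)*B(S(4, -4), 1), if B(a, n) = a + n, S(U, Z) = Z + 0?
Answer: 9447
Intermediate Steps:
S(U, Z) = Z
(-47*67)*B(S(4, -4), 1) = (-47*67)*(-4 + 1) = -3149*(-3) = 9447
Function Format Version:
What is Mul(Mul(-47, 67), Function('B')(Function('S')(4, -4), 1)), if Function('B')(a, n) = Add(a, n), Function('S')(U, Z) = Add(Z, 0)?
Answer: 9447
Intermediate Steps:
Function('S')(U, Z) = Z
Mul(Mul(-47, 67), Function('B')(Function('S')(4, -4), 1)) = Mul(Mul(-47, 67), Add(-4, 1)) = Mul(-3149, -3) = 9447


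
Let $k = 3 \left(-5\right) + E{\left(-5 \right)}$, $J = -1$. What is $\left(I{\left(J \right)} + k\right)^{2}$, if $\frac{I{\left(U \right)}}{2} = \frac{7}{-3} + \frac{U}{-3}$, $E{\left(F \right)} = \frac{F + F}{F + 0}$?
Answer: $289$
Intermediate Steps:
$E{\left(F \right)} = 2$ ($E{\left(F \right)} = \frac{2 F}{F} = 2$)
$k = -13$ ($k = 3 \left(-5\right) + 2 = -15 + 2 = -13$)
$I{\left(U \right)} = - \frac{14}{3} - \frac{2 U}{3}$ ($I{\left(U \right)} = 2 \left(\frac{7}{-3} + \frac{U}{-3}\right) = 2 \left(7 \left(- \frac{1}{3}\right) + U \left(- \frac{1}{3}\right)\right) = 2 \left(- \frac{7}{3} - \frac{U}{3}\right) = - \frac{14}{3} - \frac{2 U}{3}$)
$\left(I{\left(J \right)} + k\right)^{2} = \left(\left(- \frac{14}{3} - - \frac{2}{3}\right) - 13\right)^{2} = \left(\left(- \frac{14}{3} + \frac{2}{3}\right) - 13\right)^{2} = \left(-4 - 13\right)^{2} = \left(-17\right)^{2} = 289$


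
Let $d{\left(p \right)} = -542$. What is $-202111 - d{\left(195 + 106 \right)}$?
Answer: $-201569$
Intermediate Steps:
$-202111 - d{\left(195 + 106 \right)} = -202111 - -542 = -202111 + 542 = -201569$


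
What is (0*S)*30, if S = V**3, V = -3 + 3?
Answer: 0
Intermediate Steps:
V = 0
S = 0 (S = 0**3 = 0)
(0*S)*30 = (0*0)*30 = 0*30 = 0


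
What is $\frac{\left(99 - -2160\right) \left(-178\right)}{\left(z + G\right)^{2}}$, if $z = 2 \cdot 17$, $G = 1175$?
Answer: $- \frac{44678}{162409} \approx -0.2751$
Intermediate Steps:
$z = 34$
$\frac{\left(99 - -2160\right) \left(-178\right)}{\left(z + G\right)^{2}} = \frac{\left(99 - -2160\right) \left(-178\right)}{\left(34 + 1175\right)^{2}} = \frac{\left(99 + 2160\right) \left(-178\right)}{1209^{2}} = \frac{2259 \left(-178\right)}{1461681} = \left(-402102\right) \frac{1}{1461681} = - \frac{44678}{162409}$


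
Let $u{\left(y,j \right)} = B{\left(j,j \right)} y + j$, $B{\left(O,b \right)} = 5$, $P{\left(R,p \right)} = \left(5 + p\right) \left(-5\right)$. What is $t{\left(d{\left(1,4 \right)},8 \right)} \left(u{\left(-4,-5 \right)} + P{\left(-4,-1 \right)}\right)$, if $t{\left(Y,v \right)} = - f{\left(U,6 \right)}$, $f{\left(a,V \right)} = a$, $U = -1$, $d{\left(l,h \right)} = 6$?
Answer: $-45$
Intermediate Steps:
$P{\left(R,p \right)} = -25 - 5 p$
$u{\left(y,j \right)} = j + 5 y$ ($u{\left(y,j \right)} = 5 y + j = j + 5 y$)
$t{\left(Y,v \right)} = 1$ ($t{\left(Y,v \right)} = \left(-1\right) \left(-1\right) = 1$)
$t{\left(d{\left(1,4 \right)},8 \right)} \left(u{\left(-4,-5 \right)} + P{\left(-4,-1 \right)}\right) = 1 \left(\left(-5 + 5 \left(-4\right)\right) - 20\right) = 1 \left(\left(-5 - 20\right) + \left(-25 + 5\right)\right) = 1 \left(-25 - 20\right) = 1 \left(-45\right) = -45$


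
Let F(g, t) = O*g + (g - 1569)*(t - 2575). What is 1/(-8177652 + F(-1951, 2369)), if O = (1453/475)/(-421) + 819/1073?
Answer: -214573175/1599429945138756 ≈ -1.3416e-7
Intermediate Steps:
O = 162220456/214573175 (O = (1453*(1/475))*(-1/421) + 819*(1/1073) = (1453/475)*(-1/421) + 819/1073 = -1453/199975 + 819/1073 = 162220456/214573175 ≈ 0.75601)
F(g, t) = 162220456*g/214573175 + (-2575 + t)*(-1569 + g) (F(g, t) = 162220456*g/214573175 + (g - 1569)*(t - 2575) = 162220456*g/214573175 + (-1569 + g)*(-2575 + t) = 162220456*g/214573175 + (-2575 + t)*(-1569 + g))
1/(-8177652 + F(-1951, 2369)) = 1/(-8177652 + (4040175 - 1569*2369 - 552363705169/214573175*(-1951) - 1951*2369)) = 1/(-8177652 + (4040175 - 3716961 + 1077661588784719/214573175 - 4621919)) = 1/(-8177652 + 155274808546344/214573175) = 1/(-1599429945138756/214573175) = -214573175/1599429945138756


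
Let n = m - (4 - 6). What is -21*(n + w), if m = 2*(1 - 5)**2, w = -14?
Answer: -420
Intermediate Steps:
m = 32 (m = 2*(-4)**2 = 2*16 = 32)
n = 34 (n = 32 - (4 - 6) = 32 - 1*(-2) = 32 + 2 = 34)
-21*(n + w) = -21*(34 - 14) = -21*20 = -420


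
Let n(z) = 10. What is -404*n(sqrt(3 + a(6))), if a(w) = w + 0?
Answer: -4040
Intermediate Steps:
a(w) = w
-404*n(sqrt(3 + a(6))) = -404*10 = -4040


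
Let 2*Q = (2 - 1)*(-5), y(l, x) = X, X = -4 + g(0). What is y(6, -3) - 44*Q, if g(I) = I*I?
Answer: 106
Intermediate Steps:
g(I) = I**2
X = -4 (X = -4 + 0**2 = -4 + 0 = -4)
y(l, x) = -4
Q = -5/2 (Q = ((2 - 1)*(-5))/2 = (1*(-5))/2 = (1/2)*(-5) = -5/2 ≈ -2.5000)
y(6, -3) - 44*Q = -4 - 44*(-5/2) = -4 + 110 = 106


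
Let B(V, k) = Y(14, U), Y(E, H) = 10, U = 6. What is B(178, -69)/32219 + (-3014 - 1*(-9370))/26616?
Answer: 51262531/214385226 ≈ 0.23911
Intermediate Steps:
B(V, k) = 10
B(178, -69)/32219 + (-3014 - 1*(-9370))/26616 = 10/32219 + (-3014 - 1*(-9370))/26616 = 10*(1/32219) + (-3014 + 9370)*(1/26616) = 10/32219 + 6356*(1/26616) = 10/32219 + 1589/6654 = 51262531/214385226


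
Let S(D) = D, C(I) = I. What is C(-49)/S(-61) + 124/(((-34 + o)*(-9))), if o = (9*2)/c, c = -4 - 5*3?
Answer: 109135/91134 ≈ 1.1975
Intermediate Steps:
c = -19 (c = -4 - 15 = -19)
o = -18/19 (o = (9*2)/(-19) = 18*(-1/19) = -18/19 ≈ -0.94737)
C(-49)/S(-61) + 124/(((-34 + o)*(-9))) = -49/(-61) + 124/(((-34 - 18/19)*(-9))) = -49*(-1/61) + 124/((-664/19*(-9))) = 49/61 + 124/(5976/19) = 49/61 + 124*(19/5976) = 49/61 + 589/1494 = 109135/91134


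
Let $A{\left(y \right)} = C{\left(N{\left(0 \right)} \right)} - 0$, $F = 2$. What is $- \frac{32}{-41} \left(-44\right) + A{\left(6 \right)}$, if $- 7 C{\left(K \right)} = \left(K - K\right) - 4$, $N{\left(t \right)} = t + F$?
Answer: $- \frac{9692}{287} \approx -33.77$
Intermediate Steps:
$N{\left(t \right)} = 2 + t$ ($N{\left(t \right)} = t + 2 = 2 + t$)
$C{\left(K \right)} = \frac{4}{7}$ ($C{\left(K \right)} = - \frac{\left(K - K\right) - 4}{7} = - \frac{0 - 4}{7} = \left(- \frac{1}{7}\right) \left(-4\right) = \frac{4}{7}$)
$A{\left(y \right)} = \frac{4}{7}$ ($A{\left(y \right)} = \frac{4}{7} - 0 = \frac{4}{7} + 0 = \frac{4}{7}$)
$- \frac{32}{-41} \left(-44\right) + A{\left(6 \right)} = - \frac{32}{-41} \left(-44\right) + \frac{4}{7} = \left(-32\right) \left(- \frac{1}{41}\right) \left(-44\right) + \frac{4}{7} = \frac{32}{41} \left(-44\right) + \frac{4}{7} = - \frac{1408}{41} + \frac{4}{7} = - \frac{9692}{287}$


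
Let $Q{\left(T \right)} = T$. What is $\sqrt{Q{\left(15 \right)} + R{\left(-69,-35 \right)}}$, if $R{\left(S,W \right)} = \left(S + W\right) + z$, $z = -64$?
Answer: $3 i \sqrt{17} \approx 12.369 i$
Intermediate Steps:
$R{\left(S,W \right)} = -64 + S + W$ ($R{\left(S,W \right)} = \left(S + W\right) - 64 = -64 + S + W$)
$\sqrt{Q{\left(15 \right)} + R{\left(-69,-35 \right)}} = \sqrt{15 - 168} = \sqrt{-153} = 3 i \sqrt{17}$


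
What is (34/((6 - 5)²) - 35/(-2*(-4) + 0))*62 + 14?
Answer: 7403/4 ≈ 1850.8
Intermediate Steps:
(34/((6 - 5)²) - 35/(-2*(-4) + 0))*62 + 14 = (34/(1²) - 35/(8 + 0))*62 + 14 = (34/1 - 35/8)*62 + 14 = (34*1 - 35*⅛)*62 + 14 = (34 - 35/8)*62 + 14 = (237/8)*62 + 14 = 7347/4 + 14 = 7403/4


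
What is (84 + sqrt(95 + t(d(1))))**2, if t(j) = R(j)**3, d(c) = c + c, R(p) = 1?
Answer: 7152 + 672*sqrt(6) ≈ 8798.1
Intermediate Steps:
d(c) = 2*c
t(j) = 1 (t(j) = 1**3 = 1)
(84 + sqrt(95 + t(d(1))))**2 = (84 + sqrt(95 + 1))**2 = (84 + sqrt(96))**2 = (84 + 4*sqrt(6))**2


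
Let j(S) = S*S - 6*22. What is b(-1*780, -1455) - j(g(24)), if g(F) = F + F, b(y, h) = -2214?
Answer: -4386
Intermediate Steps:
g(F) = 2*F
j(S) = -132 + S² (j(S) = S² - 132 = -132 + S²)
b(-1*780, -1455) - j(g(24)) = -2214 - (-132 + (2*24)²) = -2214 - (-132 + 48²) = -2214 - (-132 + 2304) = -2214 - 1*2172 = -2214 - 2172 = -4386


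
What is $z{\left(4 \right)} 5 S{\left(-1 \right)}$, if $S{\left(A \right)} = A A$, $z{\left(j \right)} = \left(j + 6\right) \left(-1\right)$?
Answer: $-50$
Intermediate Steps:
$z{\left(j \right)} = -6 - j$ ($z{\left(j \right)} = \left(6 + j\right) \left(-1\right) = -6 - j$)
$S{\left(A \right)} = A^{2}$
$z{\left(4 \right)} 5 S{\left(-1 \right)} = \left(-6 - 4\right) 5 \left(-1\right)^{2} = \left(-6 - 4\right) 5 \cdot 1 = \left(-10\right) 5 \cdot 1 = \left(-50\right) 1 = -50$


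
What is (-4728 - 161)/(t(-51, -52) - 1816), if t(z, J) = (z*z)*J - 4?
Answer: 4889/137072 ≈ 0.035667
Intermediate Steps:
t(z, J) = -4 + J*z² (t(z, J) = z²*J - 4 = J*z² - 4 = -4 + J*z²)
(-4728 - 161)/(t(-51, -52) - 1816) = (-4728 - 161)/((-4 - 52*(-51)²) - 1816) = -4889/((-4 - 52*2601) - 1816) = -4889/((-4 - 135252) - 1816) = -4889/(-135256 - 1816) = -4889/(-137072) = -4889*(-1/137072) = 4889/137072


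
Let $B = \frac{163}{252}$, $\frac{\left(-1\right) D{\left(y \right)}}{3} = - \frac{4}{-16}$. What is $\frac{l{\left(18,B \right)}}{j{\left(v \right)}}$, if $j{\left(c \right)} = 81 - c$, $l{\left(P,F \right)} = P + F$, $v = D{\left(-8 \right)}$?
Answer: $\frac{4699}{20601} \approx 0.2281$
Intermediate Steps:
$D{\left(y \right)} = - \frac{3}{4}$ ($D{\left(y \right)} = - 3 \left(- \frac{4}{-16}\right) = - 3 \left(\left(-4\right) \left(- \frac{1}{16}\right)\right) = \left(-3\right) \frac{1}{4} = - \frac{3}{4}$)
$v = - \frac{3}{4} \approx -0.75$
$B = \frac{163}{252}$ ($B = 163 \cdot \frac{1}{252} = \frac{163}{252} \approx 0.64683$)
$l{\left(P,F \right)} = F + P$
$\frac{l{\left(18,B \right)}}{j{\left(v \right)}} = \frac{\frac{163}{252} + 18}{81 - - \frac{3}{4}} = \frac{4699}{252 \left(81 + \frac{3}{4}\right)} = \frac{4699}{252 \cdot \frac{327}{4}} = \frac{4699}{252} \cdot \frac{4}{327} = \frac{4699}{20601}$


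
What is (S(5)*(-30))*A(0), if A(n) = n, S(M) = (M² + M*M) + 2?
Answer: 0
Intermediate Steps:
S(M) = 2 + 2*M² (S(M) = (M² + M²) + 2 = 2*M² + 2 = 2 + 2*M²)
(S(5)*(-30))*A(0) = ((2 + 2*5²)*(-30))*0 = ((2 + 2*25)*(-30))*0 = ((2 + 50)*(-30))*0 = (52*(-30))*0 = -1560*0 = 0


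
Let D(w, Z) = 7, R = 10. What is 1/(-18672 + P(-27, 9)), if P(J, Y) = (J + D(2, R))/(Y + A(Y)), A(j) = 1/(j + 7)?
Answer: -29/541552 ≈ -5.3550e-5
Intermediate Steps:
A(j) = 1/(7 + j)
P(J, Y) = (7 + J)/(Y + 1/(7 + Y)) (P(J, Y) = (J + 7)/(Y + 1/(7 + Y)) = (7 + J)/(Y + 1/(7 + Y)))
1/(-18672 + P(-27, 9)) = 1/(-18672 + (7 - 27)*(7 + 9)/(1 + 9*(7 + 9))) = 1/(-18672 - 20*16/(1 + 9*16)) = 1/(-18672 - 20*16/(1 + 144)) = 1/(-18672 - 20*16/145) = 1/(-18672 + (1/145)*(-20)*16) = 1/(-18672 - 64/29) = 1/(-541552/29) = -29/541552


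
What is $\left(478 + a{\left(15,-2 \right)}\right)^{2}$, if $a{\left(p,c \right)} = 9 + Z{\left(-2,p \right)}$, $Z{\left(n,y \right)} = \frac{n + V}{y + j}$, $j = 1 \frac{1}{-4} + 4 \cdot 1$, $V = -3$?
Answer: $\frac{53304601}{225} \approx 2.3691 \cdot 10^{5}$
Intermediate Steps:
$j = \frac{15}{4}$ ($j = 1 \left(- \frac{1}{4}\right) + 4 = - \frac{1}{4} + 4 = \frac{15}{4} \approx 3.75$)
$Z{\left(n,y \right)} = \frac{-3 + n}{\frac{15}{4} + y}$ ($Z{\left(n,y \right)} = \frac{n - 3}{y + \frac{15}{4}} = \frac{-3 + n}{\frac{15}{4} + y}$)
$a{\left(p,c \right)} = 9 - \frac{20}{15 + 4 p}$ ($a{\left(p,c \right)} = 9 + \frac{4 \left(-3 - 2\right)}{15 + 4 p} = 9 + 4 \frac{1}{15 + 4 p} \left(-5\right) = 9 - \frac{20}{15 + 4 p}$)
$\left(478 + a{\left(15,-2 \right)}\right)^{2} = \left(478 + \frac{115 + 36 \cdot 15}{15 + 4 \cdot 15}\right)^{2} = \left(478 + \frac{115 + 540}{15 + 60}\right)^{2} = \left(478 + \frac{1}{75} \cdot 655\right)^{2} = \left(478 + \frac{131}{15}\right)^{2} = \left(\frac{7301}{15}\right)^{2} = \frac{53304601}{225}$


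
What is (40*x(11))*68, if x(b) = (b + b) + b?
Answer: 89760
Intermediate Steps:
x(b) = 3*b (x(b) = 2*b + b = 3*b)
(40*x(11))*68 = (40*(3*11))*68 = (40*33)*68 = 1320*68 = 89760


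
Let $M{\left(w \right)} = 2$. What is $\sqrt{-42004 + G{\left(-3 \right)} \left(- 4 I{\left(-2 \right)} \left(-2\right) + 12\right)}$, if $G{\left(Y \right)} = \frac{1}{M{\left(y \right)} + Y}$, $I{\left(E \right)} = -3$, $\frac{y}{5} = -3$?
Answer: $2 i \sqrt{10498} \approx 204.92 i$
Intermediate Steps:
$y = -15$ ($y = 5 \left(-3\right) = -15$)
$G{\left(Y \right)} = \frac{1}{2 + Y}$
$\sqrt{-42004 + G{\left(-3 \right)} \left(- 4 I{\left(-2 \right)} \left(-2\right) + 12\right)} = \sqrt{-42004 + \frac{\left(-4\right) \left(-3\right) \left(-2\right) + 12}{2 - 3}} = \sqrt{-42004 + \frac{12 \left(-2\right) + 12}{-1}} = \sqrt{-42004 - \left(-24 + 12\right)} = \sqrt{-42004 - -12} = \sqrt{-42004 + 12} = \sqrt{-41992} = 2 i \sqrt{10498}$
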